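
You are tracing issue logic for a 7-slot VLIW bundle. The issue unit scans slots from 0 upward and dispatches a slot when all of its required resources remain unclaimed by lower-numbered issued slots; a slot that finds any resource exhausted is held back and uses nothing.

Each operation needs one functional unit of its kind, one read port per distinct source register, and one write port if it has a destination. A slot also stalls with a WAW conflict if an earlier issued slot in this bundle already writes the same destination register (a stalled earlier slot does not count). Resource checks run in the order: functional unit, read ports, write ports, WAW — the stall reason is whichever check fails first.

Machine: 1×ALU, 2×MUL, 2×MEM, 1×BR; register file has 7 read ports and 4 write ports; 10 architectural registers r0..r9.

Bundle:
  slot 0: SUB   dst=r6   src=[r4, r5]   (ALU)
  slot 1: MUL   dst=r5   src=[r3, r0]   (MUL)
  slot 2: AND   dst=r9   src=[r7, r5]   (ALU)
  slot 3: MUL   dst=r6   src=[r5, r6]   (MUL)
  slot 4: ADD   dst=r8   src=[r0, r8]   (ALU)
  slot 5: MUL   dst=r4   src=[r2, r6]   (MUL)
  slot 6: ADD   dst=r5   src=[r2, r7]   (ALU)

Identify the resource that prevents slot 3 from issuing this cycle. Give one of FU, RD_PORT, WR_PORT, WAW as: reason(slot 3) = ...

reason(slot 3) = WAW

#0 ALU src=r4,r5 dispatched  <A:0 Mu:2 Ld:2 B:1 rd:5 wr:3>
#1 MUL src=r3,r0 dispatched  <A:0 Mu:1 Ld:2 B:1 rd:3 wr:2>
#2 ALU src=r7,r5 held:FU  <A:0 Mu:1 Ld:2 B:1 rd:3 wr:2>
#3 MUL src=r5,r6 held:WAW  <A:0 Mu:1 Ld:2 B:1 rd:3 wr:2>
#4 ALU src=r0,r8 held:FU  <A:0 Mu:1 Ld:2 B:1 rd:3 wr:2>
#5 MUL src=r2,r6 dispatched  <A:0 Mu:0 Ld:2 B:1 rd:1 wr:1>
#6 ALU src=r2,r7 held:FU  <A:0 Mu:0 Ld:2 B:1 rd:1 wr:1>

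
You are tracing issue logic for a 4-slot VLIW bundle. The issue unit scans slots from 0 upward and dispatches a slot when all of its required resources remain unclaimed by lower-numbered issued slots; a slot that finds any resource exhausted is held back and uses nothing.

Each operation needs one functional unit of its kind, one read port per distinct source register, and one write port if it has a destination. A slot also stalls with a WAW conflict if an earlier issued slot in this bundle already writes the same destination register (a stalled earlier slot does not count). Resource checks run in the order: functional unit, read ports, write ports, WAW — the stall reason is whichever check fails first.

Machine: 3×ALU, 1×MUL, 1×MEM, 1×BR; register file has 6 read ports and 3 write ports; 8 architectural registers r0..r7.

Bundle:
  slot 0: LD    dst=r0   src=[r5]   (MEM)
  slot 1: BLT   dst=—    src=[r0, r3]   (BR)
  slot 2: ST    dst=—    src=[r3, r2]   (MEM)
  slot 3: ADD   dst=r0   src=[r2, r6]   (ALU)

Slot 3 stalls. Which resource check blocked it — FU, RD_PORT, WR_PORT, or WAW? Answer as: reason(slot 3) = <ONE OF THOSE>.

[0] MEM needs rd=1 wr=1: ok; after: ALU=3 MUL=1 MEM=0 BR=1, R=5, W=2
[1] BR needs rd=2 wr=0: ok; after: ALU=3 MUL=1 MEM=0 BR=0, R=3, W=2
[2] MEM needs rd=2 wr=0: FU; after: ALU=3 MUL=1 MEM=0 BR=0, R=3, W=2
[3] ALU needs rd=2 wr=1: WAW; after: ALU=3 MUL=1 MEM=0 BR=0, R=3, W=2

reason(slot 3) = WAW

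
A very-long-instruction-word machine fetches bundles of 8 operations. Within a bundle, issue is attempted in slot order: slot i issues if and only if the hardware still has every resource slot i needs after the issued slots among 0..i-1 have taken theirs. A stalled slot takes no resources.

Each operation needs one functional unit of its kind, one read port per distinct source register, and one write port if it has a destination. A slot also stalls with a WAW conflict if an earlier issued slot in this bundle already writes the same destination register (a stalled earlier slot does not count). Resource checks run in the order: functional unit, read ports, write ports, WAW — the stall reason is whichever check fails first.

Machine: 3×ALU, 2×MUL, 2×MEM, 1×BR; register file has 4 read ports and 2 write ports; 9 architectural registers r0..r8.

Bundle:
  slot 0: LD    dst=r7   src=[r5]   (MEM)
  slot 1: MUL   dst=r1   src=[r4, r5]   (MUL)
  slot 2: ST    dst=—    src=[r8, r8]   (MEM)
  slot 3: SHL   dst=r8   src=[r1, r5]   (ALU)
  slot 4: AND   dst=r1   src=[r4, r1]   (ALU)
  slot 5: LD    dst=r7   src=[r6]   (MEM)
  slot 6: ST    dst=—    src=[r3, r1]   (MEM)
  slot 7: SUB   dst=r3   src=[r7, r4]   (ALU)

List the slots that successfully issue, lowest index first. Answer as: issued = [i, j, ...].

slot 0 (MEM): ISSUE — free A3,Mu2,Ld1,B1 rp3 wp1
slot 1 (MUL): ISSUE — free A3,Mu1,Ld1,B1 rp1 wp0
slot 2 (MEM): ISSUE — free A3,Mu1,Ld0,B1 rp0 wp0
slot 3 (ALU): stall RD_PORT — free A3,Mu1,Ld0,B1 rp0 wp0
slot 4 (ALU): stall RD_PORT — free A3,Mu1,Ld0,B1 rp0 wp0
slot 5 (MEM): stall FU — free A3,Mu1,Ld0,B1 rp0 wp0
slot 6 (MEM): stall FU — free A3,Mu1,Ld0,B1 rp0 wp0
slot 7 (ALU): stall RD_PORT — free A3,Mu1,Ld0,B1 rp0 wp0

issued = [0, 1, 2]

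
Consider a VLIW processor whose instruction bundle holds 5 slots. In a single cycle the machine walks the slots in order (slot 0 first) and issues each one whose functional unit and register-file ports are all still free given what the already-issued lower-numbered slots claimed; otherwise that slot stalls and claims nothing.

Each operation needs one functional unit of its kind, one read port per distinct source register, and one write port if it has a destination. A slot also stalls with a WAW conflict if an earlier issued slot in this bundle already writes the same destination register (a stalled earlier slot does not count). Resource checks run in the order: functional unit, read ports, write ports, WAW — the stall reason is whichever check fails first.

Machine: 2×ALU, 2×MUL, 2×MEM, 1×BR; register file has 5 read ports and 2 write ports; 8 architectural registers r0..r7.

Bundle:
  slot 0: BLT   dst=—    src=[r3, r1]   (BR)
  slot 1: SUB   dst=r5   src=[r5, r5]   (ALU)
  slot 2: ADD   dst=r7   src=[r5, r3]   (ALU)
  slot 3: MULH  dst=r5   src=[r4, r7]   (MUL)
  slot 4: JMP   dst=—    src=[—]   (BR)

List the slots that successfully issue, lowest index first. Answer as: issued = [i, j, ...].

issued = [0, 1, 2]

  0. BR ⇒ go  {2A/2Mu/2Ld/0B | 3r 2w}
  1. ALU→r5 ⇒ go  {1A/2Mu/2Ld/0B | 2r 1w}
  2. ALU→r7 ⇒ go  {0A/2Mu/2Ld/0B | 0r 0w}
  3. MUL→r5 ⇒ no(RD_PORT)  {0A/2Mu/2Ld/0B | 0r 0w}
  4. BR ⇒ no(FU)  {0A/2Mu/2Ld/0B | 0r 0w}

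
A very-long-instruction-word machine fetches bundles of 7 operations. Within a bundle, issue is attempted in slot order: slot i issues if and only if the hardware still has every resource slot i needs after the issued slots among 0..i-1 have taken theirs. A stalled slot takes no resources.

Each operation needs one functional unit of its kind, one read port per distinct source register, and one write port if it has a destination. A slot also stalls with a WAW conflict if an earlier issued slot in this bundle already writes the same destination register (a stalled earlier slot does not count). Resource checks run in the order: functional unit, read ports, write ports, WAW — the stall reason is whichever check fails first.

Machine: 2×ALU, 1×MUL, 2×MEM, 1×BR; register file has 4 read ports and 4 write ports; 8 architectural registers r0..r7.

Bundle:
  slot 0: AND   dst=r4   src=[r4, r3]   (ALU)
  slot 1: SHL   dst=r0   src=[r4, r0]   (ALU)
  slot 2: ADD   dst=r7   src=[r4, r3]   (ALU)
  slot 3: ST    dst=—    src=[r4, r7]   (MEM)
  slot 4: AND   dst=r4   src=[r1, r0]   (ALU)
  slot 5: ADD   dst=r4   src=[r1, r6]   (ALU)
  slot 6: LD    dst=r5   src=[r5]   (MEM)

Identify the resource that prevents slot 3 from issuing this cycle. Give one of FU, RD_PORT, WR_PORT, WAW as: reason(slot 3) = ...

slot 0 (ALU): ISSUE — free A1,Mu1,Ld2,B1 rp2 wp3
slot 1 (ALU): ISSUE — free A0,Mu1,Ld2,B1 rp0 wp2
slot 2 (ALU): stall FU — free A0,Mu1,Ld2,B1 rp0 wp2
slot 3 (MEM): stall RD_PORT — free A0,Mu1,Ld2,B1 rp0 wp2
slot 4 (ALU): stall FU — free A0,Mu1,Ld2,B1 rp0 wp2
slot 5 (ALU): stall FU — free A0,Mu1,Ld2,B1 rp0 wp2
slot 6 (MEM): stall RD_PORT — free A0,Mu1,Ld2,B1 rp0 wp2

reason(slot 3) = RD_PORT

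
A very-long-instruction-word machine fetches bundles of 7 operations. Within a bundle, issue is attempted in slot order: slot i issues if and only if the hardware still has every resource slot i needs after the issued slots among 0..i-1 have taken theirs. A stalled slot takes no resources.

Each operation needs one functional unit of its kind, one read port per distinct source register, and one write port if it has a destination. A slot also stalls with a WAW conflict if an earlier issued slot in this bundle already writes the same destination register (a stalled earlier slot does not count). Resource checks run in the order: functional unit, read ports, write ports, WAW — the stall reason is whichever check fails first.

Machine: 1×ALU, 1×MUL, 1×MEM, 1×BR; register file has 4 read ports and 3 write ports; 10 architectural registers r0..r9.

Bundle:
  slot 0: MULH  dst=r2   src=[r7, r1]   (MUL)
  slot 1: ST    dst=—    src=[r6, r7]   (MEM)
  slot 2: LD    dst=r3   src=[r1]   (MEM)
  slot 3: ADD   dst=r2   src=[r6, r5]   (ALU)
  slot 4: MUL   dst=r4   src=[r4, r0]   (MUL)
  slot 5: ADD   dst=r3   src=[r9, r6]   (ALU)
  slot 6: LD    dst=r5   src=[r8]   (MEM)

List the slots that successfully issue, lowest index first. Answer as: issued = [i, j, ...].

#0 MUL src=r7,r1 dispatched  <A:1 Mu:0 Ld:1 B:1 rd:2 wr:2>
#1 MEM src=r6,r7 dispatched  <A:1 Mu:0 Ld:0 B:1 rd:0 wr:2>
#2 MEM src=r1 held:FU  <A:1 Mu:0 Ld:0 B:1 rd:0 wr:2>
#3 ALU src=r6,r5 held:RD_PORT  <A:1 Mu:0 Ld:0 B:1 rd:0 wr:2>
#4 MUL src=r4,r0 held:FU  <A:1 Mu:0 Ld:0 B:1 rd:0 wr:2>
#5 ALU src=r9,r6 held:RD_PORT  <A:1 Mu:0 Ld:0 B:1 rd:0 wr:2>
#6 MEM src=r8 held:FU  <A:1 Mu:0 Ld:0 B:1 rd:0 wr:2>

issued = [0, 1]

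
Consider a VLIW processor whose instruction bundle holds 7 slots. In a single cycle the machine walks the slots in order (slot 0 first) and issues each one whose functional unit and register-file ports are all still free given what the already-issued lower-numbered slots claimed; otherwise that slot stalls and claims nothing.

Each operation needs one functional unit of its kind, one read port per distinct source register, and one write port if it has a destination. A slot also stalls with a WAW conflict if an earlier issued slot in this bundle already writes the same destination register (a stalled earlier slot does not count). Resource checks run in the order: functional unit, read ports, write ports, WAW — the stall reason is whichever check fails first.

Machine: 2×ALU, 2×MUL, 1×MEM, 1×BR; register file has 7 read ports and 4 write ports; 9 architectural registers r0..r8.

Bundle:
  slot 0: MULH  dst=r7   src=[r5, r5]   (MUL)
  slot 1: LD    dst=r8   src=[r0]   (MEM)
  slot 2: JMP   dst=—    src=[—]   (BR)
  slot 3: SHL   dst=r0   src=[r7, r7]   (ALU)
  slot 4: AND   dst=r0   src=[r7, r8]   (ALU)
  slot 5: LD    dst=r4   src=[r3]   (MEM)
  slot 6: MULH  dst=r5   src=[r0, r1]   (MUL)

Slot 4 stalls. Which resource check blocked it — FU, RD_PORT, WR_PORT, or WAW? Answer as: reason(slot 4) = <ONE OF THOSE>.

reason(slot 4) = WAW

(0) want 1×MUL +1rd +1wr — yes → AL2|MU1|ME1|BR1|rd6|wr3
(1) want 1×MEM +1rd +1wr — yes → AL2|MU1|ME0|BR1|rd5|wr2
(2) want 1×BR +0rd +0wr — yes → AL2|MU1|ME0|BR0|rd5|wr2
(3) want 1×ALU +1rd +1wr — yes → AL1|MU1|ME0|BR0|rd4|wr1
(4) want 1×ALU +2rd +1wr — WAW → AL1|MU1|ME0|BR0|rd4|wr1
(5) want 1×MEM +1rd +1wr — FU → AL1|MU1|ME0|BR0|rd4|wr1
(6) want 1×MUL +2rd +1wr — yes → AL1|MU0|ME0|BR0|rd2|wr0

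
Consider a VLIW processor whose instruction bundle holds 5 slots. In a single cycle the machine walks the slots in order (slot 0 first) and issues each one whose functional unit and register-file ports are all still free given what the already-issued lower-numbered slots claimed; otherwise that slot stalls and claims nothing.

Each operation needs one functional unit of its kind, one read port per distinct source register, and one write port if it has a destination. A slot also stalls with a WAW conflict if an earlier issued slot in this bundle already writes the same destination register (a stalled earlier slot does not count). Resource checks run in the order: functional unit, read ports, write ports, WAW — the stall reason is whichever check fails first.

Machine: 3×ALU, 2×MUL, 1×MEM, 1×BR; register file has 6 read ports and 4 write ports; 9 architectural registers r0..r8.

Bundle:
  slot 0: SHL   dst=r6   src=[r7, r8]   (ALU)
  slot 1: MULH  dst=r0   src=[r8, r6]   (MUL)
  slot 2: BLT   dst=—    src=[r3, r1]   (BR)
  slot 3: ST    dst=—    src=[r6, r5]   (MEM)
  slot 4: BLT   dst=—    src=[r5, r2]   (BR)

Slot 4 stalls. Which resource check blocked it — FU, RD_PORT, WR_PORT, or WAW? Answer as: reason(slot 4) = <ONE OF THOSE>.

reason(slot 4) = FU

slot 0 (ALU): ISSUE — free A2,Mu2,Ld1,B1 rp4 wp3
slot 1 (MUL): ISSUE — free A2,Mu1,Ld1,B1 rp2 wp2
slot 2 (BR): ISSUE — free A2,Mu1,Ld1,B0 rp0 wp2
slot 3 (MEM): stall RD_PORT — free A2,Mu1,Ld1,B0 rp0 wp2
slot 4 (BR): stall FU — free A2,Mu1,Ld1,B0 rp0 wp2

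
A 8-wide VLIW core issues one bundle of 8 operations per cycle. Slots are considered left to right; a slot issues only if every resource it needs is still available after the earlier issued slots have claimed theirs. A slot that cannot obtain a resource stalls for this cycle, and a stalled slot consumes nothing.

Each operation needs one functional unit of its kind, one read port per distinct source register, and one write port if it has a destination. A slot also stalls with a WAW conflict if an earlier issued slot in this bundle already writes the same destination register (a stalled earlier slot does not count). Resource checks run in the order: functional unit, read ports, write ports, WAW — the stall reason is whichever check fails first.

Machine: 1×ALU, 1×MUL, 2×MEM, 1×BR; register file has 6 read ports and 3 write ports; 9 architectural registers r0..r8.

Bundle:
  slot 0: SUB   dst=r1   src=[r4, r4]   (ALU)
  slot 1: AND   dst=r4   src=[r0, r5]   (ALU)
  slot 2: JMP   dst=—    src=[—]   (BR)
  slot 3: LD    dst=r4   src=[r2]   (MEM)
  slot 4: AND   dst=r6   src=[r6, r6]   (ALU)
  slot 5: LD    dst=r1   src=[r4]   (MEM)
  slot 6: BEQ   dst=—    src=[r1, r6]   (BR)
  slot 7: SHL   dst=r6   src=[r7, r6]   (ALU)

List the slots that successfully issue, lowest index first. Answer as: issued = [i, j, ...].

issued = [0, 2, 3]

[0] ALU needs rd=1 wr=1: ok; after: ALU=0 MUL=1 MEM=2 BR=1, R=5, W=2
[1] ALU needs rd=2 wr=1: FU; after: ALU=0 MUL=1 MEM=2 BR=1, R=5, W=2
[2] BR needs rd=0 wr=0: ok; after: ALU=0 MUL=1 MEM=2 BR=0, R=5, W=2
[3] MEM needs rd=1 wr=1: ok; after: ALU=0 MUL=1 MEM=1 BR=0, R=4, W=1
[4] ALU needs rd=1 wr=1: FU; after: ALU=0 MUL=1 MEM=1 BR=0, R=4, W=1
[5] MEM needs rd=1 wr=1: WAW; after: ALU=0 MUL=1 MEM=1 BR=0, R=4, W=1
[6] BR needs rd=2 wr=0: FU; after: ALU=0 MUL=1 MEM=1 BR=0, R=4, W=1
[7] ALU needs rd=2 wr=1: FU; after: ALU=0 MUL=1 MEM=1 BR=0, R=4, W=1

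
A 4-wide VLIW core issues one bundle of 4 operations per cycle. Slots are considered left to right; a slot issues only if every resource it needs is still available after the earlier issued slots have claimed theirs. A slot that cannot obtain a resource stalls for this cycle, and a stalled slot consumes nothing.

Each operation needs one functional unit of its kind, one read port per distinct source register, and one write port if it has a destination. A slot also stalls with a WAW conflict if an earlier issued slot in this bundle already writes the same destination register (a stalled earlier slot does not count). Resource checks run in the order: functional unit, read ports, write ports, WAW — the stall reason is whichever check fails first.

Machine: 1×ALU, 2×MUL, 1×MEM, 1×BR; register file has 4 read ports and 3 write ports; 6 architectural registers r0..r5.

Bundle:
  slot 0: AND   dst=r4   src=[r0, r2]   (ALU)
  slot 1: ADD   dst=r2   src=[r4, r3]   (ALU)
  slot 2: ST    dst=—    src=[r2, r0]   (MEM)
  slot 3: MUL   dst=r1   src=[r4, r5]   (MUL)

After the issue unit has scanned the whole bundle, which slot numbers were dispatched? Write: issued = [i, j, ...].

issued = [0, 2]

#0 ALU src=r0,r2 dispatched  <A:0 Mu:2 Ld:1 B:1 rd:2 wr:2>
#1 ALU src=r4,r3 held:FU  <A:0 Mu:2 Ld:1 B:1 rd:2 wr:2>
#2 MEM src=r2,r0 dispatched  <A:0 Mu:2 Ld:0 B:1 rd:0 wr:2>
#3 MUL src=r4,r5 held:RD_PORT  <A:0 Mu:2 Ld:0 B:1 rd:0 wr:2>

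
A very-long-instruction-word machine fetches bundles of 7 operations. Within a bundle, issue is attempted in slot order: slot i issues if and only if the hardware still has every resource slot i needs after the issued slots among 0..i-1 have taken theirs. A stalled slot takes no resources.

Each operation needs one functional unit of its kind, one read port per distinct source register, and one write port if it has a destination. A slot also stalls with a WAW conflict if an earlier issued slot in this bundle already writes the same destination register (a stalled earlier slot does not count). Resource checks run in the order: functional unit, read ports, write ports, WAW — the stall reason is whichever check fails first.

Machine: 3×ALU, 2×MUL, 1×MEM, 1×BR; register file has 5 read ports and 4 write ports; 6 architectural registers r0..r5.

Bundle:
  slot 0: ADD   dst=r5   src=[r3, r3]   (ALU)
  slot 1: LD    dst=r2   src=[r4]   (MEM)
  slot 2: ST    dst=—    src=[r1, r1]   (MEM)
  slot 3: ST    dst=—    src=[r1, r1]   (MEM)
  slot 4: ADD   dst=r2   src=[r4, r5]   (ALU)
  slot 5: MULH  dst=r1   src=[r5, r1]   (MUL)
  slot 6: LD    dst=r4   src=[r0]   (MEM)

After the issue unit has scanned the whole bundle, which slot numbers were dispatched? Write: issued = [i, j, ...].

issued = [0, 1, 5]

  0. ALU→r5 ⇒ go  {2A/2Mu/1Ld/1B | 4r 3w}
  1. MEM→r2 ⇒ go  {2A/2Mu/0Ld/1B | 3r 2w}
  2. MEM ⇒ no(FU)  {2A/2Mu/0Ld/1B | 3r 2w}
  3. MEM ⇒ no(FU)  {2A/2Mu/0Ld/1B | 3r 2w}
  4. ALU→r2 ⇒ no(WAW)  {2A/2Mu/0Ld/1B | 3r 2w}
  5. MUL→r1 ⇒ go  {2A/1Mu/0Ld/1B | 1r 1w}
  6. MEM→r4 ⇒ no(FU)  {2A/1Mu/0Ld/1B | 1r 1w}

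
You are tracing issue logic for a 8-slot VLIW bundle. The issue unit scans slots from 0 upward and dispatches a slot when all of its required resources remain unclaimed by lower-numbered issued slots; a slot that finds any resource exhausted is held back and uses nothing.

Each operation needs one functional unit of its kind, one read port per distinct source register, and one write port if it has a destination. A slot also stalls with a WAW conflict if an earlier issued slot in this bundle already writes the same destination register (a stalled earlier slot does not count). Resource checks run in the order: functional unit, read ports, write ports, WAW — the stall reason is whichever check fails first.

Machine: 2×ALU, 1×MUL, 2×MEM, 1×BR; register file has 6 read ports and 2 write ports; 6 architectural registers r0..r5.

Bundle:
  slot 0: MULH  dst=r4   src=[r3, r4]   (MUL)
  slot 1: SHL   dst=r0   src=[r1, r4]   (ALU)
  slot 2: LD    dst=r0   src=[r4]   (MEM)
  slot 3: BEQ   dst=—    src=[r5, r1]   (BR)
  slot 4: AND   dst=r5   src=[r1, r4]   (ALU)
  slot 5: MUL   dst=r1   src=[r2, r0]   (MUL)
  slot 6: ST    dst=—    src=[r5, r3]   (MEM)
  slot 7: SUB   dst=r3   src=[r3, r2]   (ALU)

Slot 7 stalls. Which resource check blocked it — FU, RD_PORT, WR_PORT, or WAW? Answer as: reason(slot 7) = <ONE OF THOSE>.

reason(slot 7) = RD_PORT

#0 MUL src=r3,r4 dispatched  <A:2 Mu:0 Ld:2 B:1 rd:4 wr:1>
#1 ALU src=r1,r4 dispatched  <A:1 Mu:0 Ld:2 B:1 rd:2 wr:0>
#2 MEM src=r4 held:WR_PORT  <A:1 Mu:0 Ld:2 B:1 rd:2 wr:0>
#3 BR src=r5,r1 dispatched  <A:1 Mu:0 Ld:2 B:0 rd:0 wr:0>
#4 ALU src=r1,r4 held:RD_PORT  <A:1 Mu:0 Ld:2 B:0 rd:0 wr:0>
#5 MUL src=r2,r0 held:FU  <A:1 Mu:0 Ld:2 B:0 rd:0 wr:0>
#6 MEM src=r5,r3 held:RD_PORT  <A:1 Mu:0 Ld:2 B:0 rd:0 wr:0>
#7 ALU src=r3,r2 held:RD_PORT  <A:1 Mu:0 Ld:2 B:0 rd:0 wr:0>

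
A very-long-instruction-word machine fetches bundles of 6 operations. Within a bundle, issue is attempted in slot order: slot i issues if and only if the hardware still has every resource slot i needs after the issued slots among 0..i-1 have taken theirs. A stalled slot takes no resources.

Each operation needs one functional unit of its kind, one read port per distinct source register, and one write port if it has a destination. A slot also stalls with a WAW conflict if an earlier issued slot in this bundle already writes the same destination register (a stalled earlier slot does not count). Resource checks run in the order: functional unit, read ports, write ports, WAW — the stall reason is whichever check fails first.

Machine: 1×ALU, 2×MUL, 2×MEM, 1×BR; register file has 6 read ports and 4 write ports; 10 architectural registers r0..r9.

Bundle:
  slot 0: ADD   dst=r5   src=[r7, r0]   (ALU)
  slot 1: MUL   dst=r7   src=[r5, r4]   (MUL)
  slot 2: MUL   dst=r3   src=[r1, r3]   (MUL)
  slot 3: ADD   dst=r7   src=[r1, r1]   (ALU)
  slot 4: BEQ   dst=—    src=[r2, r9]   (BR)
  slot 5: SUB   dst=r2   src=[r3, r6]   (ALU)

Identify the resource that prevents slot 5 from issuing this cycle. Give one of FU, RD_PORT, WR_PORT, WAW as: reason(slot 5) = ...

reason(slot 5) = FU

[0] ALU needs rd=2 wr=1: ok; after: ALU=0 MUL=2 MEM=2 BR=1, R=4, W=3
[1] MUL needs rd=2 wr=1: ok; after: ALU=0 MUL=1 MEM=2 BR=1, R=2, W=2
[2] MUL needs rd=2 wr=1: ok; after: ALU=0 MUL=0 MEM=2 BR=1, R=0, W=1
[3] ALU needs rd=1 wr=1: FU; after: ALU=0 MUL=0 MEM=2 BR=1, R=0, W=1
[4] BR needs rd=2 wr=0: RD_PORT; after: ALU=0 MUL=0 MEM=2 BR=1, R=0, W=1
[5] ALU needs rd=2 wr=1: FU; after: ALU=0 MUL=0 MEM=2 BR=1, R=0, W=1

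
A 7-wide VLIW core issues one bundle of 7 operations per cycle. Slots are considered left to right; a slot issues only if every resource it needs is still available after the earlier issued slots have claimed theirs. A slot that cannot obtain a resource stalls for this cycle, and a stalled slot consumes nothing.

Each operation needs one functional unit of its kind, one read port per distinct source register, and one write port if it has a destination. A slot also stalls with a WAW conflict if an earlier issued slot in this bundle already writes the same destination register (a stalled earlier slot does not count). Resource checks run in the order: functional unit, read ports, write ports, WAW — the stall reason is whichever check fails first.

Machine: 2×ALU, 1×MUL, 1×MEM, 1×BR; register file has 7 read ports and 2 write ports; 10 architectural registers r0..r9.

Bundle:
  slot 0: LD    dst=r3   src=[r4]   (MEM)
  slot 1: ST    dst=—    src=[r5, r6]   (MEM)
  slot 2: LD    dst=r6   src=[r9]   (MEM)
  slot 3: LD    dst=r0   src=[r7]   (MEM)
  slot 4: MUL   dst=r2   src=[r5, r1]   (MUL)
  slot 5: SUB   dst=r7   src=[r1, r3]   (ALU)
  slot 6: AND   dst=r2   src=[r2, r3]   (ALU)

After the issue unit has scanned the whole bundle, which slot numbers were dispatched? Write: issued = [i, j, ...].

[0] MEM needs rd=1 wr=1: ok; after: ALU=2 MUL=1 MEM=0 BR=1, R=6, W=1
[1] MEM needs rd=2 wr=0: FU; after: ALU=2 MUL=1 MEM=0 BR=1, R=6, W=1
[2] MEM needs rd=1 wr=1: FU; after: ALU=2 MUL=1 MEM=0 BR=1, R=6, W=1
[3] MEM needs rd=1 wr=1: FU; after: ALU=2 MUL=1 MEM=0 BR=1, R=6, W=1
[4] MUL needs rd=2 wr=1: ok; after: ALU=2 MUL=0 MEM=0 BR=1, R=4, W=0
[5] ALU needs rd=2 wr=1: WR_PORT; after: ALU=2 MUL=0 MEM=0 BR=1, R=4, W=0
[6] ALU needs rd=2 wr=1: WR_PORT; after: ALU=2 MUL=0 MEM=0 BR=1, R=4, W=0

issued = [0, 4]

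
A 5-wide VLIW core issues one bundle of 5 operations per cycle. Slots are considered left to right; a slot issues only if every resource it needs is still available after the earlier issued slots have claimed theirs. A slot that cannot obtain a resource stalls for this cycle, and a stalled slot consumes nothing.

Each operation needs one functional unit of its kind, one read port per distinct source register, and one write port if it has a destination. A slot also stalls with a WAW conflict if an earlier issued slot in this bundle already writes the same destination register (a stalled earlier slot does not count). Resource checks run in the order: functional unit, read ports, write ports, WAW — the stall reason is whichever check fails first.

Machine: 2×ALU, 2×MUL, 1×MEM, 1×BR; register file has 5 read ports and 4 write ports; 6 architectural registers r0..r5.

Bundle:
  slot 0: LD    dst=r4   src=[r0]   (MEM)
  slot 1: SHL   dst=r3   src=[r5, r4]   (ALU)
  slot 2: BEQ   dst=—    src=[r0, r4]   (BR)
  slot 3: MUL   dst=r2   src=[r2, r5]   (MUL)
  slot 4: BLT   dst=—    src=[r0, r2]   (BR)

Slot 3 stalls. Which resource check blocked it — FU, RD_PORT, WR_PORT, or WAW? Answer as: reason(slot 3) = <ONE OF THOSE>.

[0] MEM needs rd=1 wr=1: ok; after: ALU=2 MUL=2 MEM=0 BR=1, R=4, W=3
[1] ALU needs rd=2 wr=1: ok; after: ALU=1 MUL=2 MEM=0 BR=1, R=2, W=2
[2] BR needs rd=2 wr=0: ok; after: ALU=1 MUL=2 MEM=0 BR=0, R=0, W=2
[3] MUL needs rd=2 wr=1: RD_PORT; after: ALU=1 MUL=2 MEM=0 BR=0, R=0, W=2
[4] BR needs rd=2 wr=0: FU; after: ALU=1 MUL=2 MEM=0 BR=0, R=0, W=2

reason(slot 3) = RD_PORT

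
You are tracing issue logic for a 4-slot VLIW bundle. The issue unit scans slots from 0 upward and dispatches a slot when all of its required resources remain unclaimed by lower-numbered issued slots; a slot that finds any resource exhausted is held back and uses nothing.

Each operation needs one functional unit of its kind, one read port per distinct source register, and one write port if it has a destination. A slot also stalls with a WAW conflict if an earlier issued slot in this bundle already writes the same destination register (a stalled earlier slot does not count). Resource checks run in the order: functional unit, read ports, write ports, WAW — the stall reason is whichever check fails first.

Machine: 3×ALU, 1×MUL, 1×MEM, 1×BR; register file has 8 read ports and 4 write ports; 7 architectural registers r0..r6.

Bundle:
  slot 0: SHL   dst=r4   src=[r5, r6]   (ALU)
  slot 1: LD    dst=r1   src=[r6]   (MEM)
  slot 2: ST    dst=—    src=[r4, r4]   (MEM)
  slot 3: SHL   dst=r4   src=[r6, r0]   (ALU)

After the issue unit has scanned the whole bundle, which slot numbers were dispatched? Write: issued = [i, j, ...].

[0] ALU needs rd=2 wr=1: ok; after: ALU=2 MUL=1 MEM=1 BR=1, R=6, W=3
[1] MEM needs rd=1 wr=1: ok; after: ALU=2 MUL=1 MEM=0 BR=1, R=5, W=2
[2] MEM needs rd=1 wr=0: FU; after: ALU=2 MUL=1 MEM=0 BR=1, R=5, W=2
[3] ALU needs rd=2 wr=1: WAW; after: ALU=2 MUL=1 MEM=0 BR=1, R=5, W=2

issued = [0, 1]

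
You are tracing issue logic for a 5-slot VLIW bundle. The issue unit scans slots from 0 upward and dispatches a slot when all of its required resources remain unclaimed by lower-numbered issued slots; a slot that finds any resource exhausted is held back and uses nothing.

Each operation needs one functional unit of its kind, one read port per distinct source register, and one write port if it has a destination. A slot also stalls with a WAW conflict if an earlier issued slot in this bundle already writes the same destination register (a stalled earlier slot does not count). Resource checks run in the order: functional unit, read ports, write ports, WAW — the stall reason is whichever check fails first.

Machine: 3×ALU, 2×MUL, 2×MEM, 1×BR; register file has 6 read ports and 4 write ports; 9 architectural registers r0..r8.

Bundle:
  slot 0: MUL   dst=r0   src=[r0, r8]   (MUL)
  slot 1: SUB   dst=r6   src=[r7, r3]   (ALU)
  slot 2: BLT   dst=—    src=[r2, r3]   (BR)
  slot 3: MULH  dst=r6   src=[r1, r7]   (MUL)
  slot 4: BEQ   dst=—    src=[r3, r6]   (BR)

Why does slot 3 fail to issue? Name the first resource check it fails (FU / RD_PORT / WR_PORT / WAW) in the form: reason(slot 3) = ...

  0. MUL→r0 ⇒ go  {3A/1Mu/2Ld/1B | 4r 3w}
  1. ALU→r6 ⇒ go  {2A/1Mu/2Ld/1B | 2r 2w}
  2. BR ⇒ go  {2A/1Mu/2Ld/0B | 0r 2w}
  3. MUL→r6 ⇒ no(RD_PORT)  {2A/1Mu/2Ld/0B | 0r 2w}
  4. BR ⇒ no(FU)  {2A/1Mu/2Ld/0B | 0r 2w}

reason(slot 3) = RD_PORT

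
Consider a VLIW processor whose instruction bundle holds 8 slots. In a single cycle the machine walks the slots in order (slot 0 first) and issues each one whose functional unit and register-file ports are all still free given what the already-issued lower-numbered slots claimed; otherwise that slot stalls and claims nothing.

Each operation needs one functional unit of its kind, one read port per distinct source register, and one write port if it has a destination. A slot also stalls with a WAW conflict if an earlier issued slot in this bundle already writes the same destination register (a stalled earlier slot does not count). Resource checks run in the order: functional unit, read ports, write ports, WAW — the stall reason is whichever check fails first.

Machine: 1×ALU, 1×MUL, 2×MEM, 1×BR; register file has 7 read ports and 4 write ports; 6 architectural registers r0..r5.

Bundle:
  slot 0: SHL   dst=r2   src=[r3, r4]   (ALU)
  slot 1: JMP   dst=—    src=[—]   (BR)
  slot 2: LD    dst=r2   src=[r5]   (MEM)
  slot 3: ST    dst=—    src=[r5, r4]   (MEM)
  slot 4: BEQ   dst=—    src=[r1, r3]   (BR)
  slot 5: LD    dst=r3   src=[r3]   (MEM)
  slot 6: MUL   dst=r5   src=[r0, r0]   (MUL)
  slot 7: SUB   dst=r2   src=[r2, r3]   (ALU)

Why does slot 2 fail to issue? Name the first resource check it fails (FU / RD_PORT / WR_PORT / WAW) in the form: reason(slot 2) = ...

reason(slot 2) = WAW

[0] ALU needs rd=2 wr=1: ok; after: ALU=0 MUL=1 MEM=2 BR=1, R=5, W=3
[1] BR needs rd=0 wr=0: ok; after: ALU=0 MUL=1 MEM=2 BR=0, R=5, W=3
[2] MEM needs rd=1 wr=1: WAW; after: ALU=0 MUL=1 MEM=2 BR=0, R=5, W=3
[3] MEM needs rd=2 wr=0: ok; after: ALU=0 MUL=1 MEM=1 BR=0, R=3, W=3
[4] BR needs rd=2 wr=0: FU; after: ALU=0 MUL=1 MEM=1 BR=0, R=3, W=3
[5] MEM needs rd=1 wr=1: ok; after: ALU=0 MUL=1 MEM=0 BR=0, R=2, W=2
[6] MUL needs rd=1 wr=1: ok; after: ALU=0 MUL=0 MEM=0 BR=0, R=1, W=1
[7] ALU needs rd=2 wr=1: FU; after: ALU=0 MUL=0 MEM=0 BR=0, R=1, W=1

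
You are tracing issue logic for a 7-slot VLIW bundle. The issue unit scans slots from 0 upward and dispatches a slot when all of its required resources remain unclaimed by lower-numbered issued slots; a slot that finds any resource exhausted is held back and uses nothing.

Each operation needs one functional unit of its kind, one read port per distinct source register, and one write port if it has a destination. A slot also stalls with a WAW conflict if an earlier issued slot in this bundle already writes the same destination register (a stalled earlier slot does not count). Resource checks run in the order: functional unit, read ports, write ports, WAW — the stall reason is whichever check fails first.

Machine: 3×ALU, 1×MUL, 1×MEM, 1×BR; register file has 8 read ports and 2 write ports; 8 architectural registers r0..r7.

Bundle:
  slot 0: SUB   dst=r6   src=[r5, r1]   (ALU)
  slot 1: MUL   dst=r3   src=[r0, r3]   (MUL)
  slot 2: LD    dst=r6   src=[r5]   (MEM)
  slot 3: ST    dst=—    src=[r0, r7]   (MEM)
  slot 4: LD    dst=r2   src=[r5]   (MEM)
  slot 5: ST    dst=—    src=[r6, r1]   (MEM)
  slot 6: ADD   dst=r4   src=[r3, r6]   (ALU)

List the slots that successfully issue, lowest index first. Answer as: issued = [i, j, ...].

issued = [0, 1, 3]

#0 ALU src=r5,r1 dispatched  <A:2 Mu:1 Ld:1 B:1 rd:6 wr:1>
#1 MUL src=r0,r3 dispatched  <A:2 Mu:0 Ld:1 B:1 rd:4 wr:0>
#2 MEM src=r5 held:WR_PORT  <A:2 Mu:0 Ld:1 B:1 rd:4 wr:0>
#3 MEM src=r0,r7 dispatched  <A:2 Mu:0 Ld:0 B:1 rd:2 wr:0>
#4 MEM src=r5 held:FU  <A:2 Mu:0 Ld:0 B:1 rd:2 wr:0>
#5 MEM src=r6,r1 held:FU  <A:2 Mu:0 Ld:0 B:1 rd:2 wr:0>
#6 ALU src=r3,r6 held:WR_PORT  <A:2 Mu:0 Ld:0 B:1 rd:2 wr:0>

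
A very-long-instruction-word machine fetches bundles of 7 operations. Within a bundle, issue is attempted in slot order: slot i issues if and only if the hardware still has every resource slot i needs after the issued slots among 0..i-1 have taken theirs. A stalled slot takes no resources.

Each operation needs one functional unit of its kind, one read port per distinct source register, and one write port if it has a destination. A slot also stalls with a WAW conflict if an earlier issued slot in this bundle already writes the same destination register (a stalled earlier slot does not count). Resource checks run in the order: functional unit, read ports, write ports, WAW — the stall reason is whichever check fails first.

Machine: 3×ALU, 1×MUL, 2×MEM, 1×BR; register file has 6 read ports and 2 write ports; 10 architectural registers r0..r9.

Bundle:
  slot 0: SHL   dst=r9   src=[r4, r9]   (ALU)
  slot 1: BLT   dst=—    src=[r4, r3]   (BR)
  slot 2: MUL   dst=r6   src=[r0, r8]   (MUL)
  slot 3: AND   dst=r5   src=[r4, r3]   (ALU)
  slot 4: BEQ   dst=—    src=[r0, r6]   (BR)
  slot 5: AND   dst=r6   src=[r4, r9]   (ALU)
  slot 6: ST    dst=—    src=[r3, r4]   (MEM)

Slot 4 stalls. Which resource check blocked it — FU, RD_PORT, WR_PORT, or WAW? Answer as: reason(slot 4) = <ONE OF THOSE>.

reason(slot 4) = FU

[0] ALU needs rd=2 wr=1: ok; after: ALU=2 MUL=1 MEM=2 BR=1, R=4, W=1
[1] BR needs rd=2 wr=0: ok; after: ALU=2 MUL=1 MEM=2 BR=0, R=2, W=1
[2] MUL needs rd=2 wr=1: ok; after: ALU=2 MUL=0 MEM=2 BR=0, R=0, W=0
[3] ALU needs rd=2 wr=1: RD_PORT; after: ALU=2 MUL=0 MEM=2 BR=0, R=0, W=0
[4] BR needs rd=2 wr=0: FU; after: ALU=2 MUL=0 MEM=2 BR=0, R=0, W=0
[5] ALU needs rd=2 wr=1: RD_PORT; after: ALU=2 MUL=0 MEM=2 BR=0, R=0, W=0
[6] MEM needs rd=2 wr=0: RD_PORT; after: ALU=2 MUL=0 MEM=2 BR=0, R=0, W=0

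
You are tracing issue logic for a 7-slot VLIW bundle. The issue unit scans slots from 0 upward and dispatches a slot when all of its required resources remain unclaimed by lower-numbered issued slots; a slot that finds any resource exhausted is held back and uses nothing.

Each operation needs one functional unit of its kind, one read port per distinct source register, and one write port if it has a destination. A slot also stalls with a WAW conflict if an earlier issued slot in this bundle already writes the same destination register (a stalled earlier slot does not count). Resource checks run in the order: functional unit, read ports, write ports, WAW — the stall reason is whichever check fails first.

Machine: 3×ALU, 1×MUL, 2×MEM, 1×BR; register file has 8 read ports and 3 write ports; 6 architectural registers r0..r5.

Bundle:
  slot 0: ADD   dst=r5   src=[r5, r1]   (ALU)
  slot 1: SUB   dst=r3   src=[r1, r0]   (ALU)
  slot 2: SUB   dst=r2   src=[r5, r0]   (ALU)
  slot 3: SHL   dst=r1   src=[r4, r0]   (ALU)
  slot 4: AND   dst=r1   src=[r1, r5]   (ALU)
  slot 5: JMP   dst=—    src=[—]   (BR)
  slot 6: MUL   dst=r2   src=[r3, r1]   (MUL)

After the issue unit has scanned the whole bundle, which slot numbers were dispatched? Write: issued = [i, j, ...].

issued = [0, 1, 2, 5]

slot 0 (ALU): ISSUE — free A2,Mu1,Ld2,B1 rp6 wp2
slot 1 (ALU): ISSUE — free A1,Mu1,Ld2,B1 rp4 wp1
slot 2 (ALU): ISSUE — free A0,Mu1,Ld2,B1 rp2 wp0
slot 3 (ALU): stall FU — free A0,Mu1,Ld2,B1 rp2 wp0
slot 4 (ALU): stall FU — free A0,Mu1,Ld2,B1 rp2 wp0
slot 5 (BR): ISSUE — free A0,Mu1,Ld2,B0 rp2 wp0
slot 6 (MUL): stall WR_PORT — free A0,Mu1,Ld2,B0 rp2 wp0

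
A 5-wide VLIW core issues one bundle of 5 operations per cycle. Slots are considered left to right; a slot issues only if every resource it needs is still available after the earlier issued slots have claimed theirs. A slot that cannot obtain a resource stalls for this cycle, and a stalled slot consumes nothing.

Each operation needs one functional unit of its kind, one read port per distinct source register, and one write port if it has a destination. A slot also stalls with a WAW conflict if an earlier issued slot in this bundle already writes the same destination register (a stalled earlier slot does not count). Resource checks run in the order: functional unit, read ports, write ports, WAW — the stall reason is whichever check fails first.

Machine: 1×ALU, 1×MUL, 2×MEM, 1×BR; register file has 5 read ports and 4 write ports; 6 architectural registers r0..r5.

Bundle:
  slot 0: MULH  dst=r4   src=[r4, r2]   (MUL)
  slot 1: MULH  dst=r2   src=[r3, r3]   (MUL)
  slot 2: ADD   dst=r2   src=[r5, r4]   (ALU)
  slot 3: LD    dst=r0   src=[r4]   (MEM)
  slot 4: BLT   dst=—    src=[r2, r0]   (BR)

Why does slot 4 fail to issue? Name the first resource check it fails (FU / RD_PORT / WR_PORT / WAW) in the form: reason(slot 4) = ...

reason(slot 4) = RD_PORT

slot 0 (MUL): ISSUE — free A1,Mu0,Ld2,B1 rp3 wp3
slot 1 (MUL): stall FU — free A1,Mu0,Ld2,B1 rp3 wp3
slot 2 (ALU): ISSUE — free A0,Mu0,Ld2,B1 rp1 wp2
slot 3 (MEM): ISSUE — free A0,Mu0,Ld1,B1 rp0 wp1
slot 4 (BR): stall RD_PORT — free A0,Mu0,Ld1,B1 rp0 wp1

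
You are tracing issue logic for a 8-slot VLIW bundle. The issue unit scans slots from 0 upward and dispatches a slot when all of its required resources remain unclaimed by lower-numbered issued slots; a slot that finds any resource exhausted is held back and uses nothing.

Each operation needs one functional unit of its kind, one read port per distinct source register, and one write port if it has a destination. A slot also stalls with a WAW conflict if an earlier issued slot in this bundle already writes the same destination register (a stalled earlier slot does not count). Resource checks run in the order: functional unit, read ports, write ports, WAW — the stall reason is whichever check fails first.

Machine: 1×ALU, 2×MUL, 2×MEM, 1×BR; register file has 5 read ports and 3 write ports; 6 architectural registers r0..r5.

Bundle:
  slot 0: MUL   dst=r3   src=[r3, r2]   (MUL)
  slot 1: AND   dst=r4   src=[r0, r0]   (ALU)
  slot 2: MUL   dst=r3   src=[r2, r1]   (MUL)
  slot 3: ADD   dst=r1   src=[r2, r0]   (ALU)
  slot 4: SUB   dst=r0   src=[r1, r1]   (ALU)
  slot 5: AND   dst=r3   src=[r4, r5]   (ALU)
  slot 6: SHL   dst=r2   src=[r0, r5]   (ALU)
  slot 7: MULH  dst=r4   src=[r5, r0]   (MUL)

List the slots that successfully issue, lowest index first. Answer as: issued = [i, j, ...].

issued = [0, 1]

  0. MUL→r3 ⇒ go  {1A/1Mu/2Ld/1B | 3r 2w}
  1. ALU→r4 ⇒ go  {0A/1Mu/2Ld/1B | 2r 1w}
  2. MUL→r3 ⇒ no(WAW)  {0A/1Mu/2Ld/1B | 2r 1w}
  3. ALU→r1 ⇒ no(FU)  {0A/1Mu/2Ld/1B | 2r 1w}
  4. ALU→r0 ⇒ no(FU)  {0A/1Mu/2Ld/1B | 2r 1w}
  5. ALU→r3 ⇒ no(FU)  {0A/1Mu/2Ld/1B | 2r 1w}
  6. ALU→r2 ⇒ no(FU)  {0A/1Mu/2Ld/1B | 2r 1w}
  7. MUL→r4 ⇒ no(WAW)  {0A/1Mu/2Ld/1B | 2r 1w}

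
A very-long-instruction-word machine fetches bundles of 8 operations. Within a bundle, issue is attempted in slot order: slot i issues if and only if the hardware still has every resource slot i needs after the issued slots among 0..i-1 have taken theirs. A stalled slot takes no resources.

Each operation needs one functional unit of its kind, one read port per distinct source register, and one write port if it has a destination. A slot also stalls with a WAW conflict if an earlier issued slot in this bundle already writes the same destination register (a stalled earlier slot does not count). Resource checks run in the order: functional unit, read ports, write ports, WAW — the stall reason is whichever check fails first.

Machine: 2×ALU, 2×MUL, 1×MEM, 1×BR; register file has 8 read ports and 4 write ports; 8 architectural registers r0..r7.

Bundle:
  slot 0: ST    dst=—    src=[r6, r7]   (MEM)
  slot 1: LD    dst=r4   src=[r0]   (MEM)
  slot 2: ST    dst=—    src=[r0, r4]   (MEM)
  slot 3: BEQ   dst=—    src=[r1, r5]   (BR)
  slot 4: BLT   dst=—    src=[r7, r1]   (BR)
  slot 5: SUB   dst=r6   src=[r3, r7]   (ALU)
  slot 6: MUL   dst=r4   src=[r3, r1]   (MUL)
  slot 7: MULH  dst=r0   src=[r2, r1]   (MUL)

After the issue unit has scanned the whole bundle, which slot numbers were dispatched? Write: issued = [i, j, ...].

issued = [0, 3, 5, 6]

#0 MEM src=r6,r7 dispatched  <A:2 Mu:2 Ld:0 B:1 rd:6 wr:4>
#1 MEM src=r0 held:FU  <A:2 Mu:2 Ld:0 B:1 rd:6 wr:4>
#2 MEM src=r0,r4 held:FU  <A:2 Mu:2 Ld:0 B:1 rd:6 wr:4>
#3 BR src=r1,r5 dispatched  <A:2 Mu:2 Ld:0 B:0 rd:4 wr:4>
#4 BR src=r7,r1 held:FU  <A:2 Mu:2 Ld:0 B:0 rd:4 wr:4>
#5 ALU src=r3,r7 dispatched  <A:1 Mu:2 Ld:0 B:0 rd:2 wr:3>
#6 MUL src=r3,r1 dispatched  <A:1 Mu:1 Ld:0 B:0 rd:0 wr:2>
#7 MUL src=r2,r1 held:RD_PORT  <A:1 Mu:1 Ld:0 B:0 rd:0 wr:2>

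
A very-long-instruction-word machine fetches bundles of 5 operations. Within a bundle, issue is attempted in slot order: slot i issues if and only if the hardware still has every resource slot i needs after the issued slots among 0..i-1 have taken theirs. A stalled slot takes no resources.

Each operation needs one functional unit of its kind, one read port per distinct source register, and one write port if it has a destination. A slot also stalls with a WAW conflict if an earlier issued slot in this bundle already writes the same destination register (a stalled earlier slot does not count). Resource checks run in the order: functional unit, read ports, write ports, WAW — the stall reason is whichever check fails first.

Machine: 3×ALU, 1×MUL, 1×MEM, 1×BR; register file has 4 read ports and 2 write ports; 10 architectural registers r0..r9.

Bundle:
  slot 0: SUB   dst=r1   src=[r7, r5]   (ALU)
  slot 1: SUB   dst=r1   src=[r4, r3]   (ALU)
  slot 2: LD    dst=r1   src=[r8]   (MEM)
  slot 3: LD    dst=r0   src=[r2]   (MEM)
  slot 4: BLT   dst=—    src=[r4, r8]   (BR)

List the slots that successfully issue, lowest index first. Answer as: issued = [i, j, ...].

issued = [0, 3]

  0. ALU→r1 ⇒ go  {2A/1Mu/1Ld/1B | 2r 1w}
  1. ALU→r1 ⇒ no(WAW)  {2A/1Mu/1Ld/1B | 2r 1w}
  2. MEM→r1 ⇒ no(WAW)  {2A/1Mu/1Ld/1B | 2r 1w}
  3. MEM→r0 ⇒ go  {2A/1Mu/0Ld/1B | 1r 0w}
  4. BR ⇒ no(RD_PORT)  {2A/1Mu/0Ld/1B | 1r 0w}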